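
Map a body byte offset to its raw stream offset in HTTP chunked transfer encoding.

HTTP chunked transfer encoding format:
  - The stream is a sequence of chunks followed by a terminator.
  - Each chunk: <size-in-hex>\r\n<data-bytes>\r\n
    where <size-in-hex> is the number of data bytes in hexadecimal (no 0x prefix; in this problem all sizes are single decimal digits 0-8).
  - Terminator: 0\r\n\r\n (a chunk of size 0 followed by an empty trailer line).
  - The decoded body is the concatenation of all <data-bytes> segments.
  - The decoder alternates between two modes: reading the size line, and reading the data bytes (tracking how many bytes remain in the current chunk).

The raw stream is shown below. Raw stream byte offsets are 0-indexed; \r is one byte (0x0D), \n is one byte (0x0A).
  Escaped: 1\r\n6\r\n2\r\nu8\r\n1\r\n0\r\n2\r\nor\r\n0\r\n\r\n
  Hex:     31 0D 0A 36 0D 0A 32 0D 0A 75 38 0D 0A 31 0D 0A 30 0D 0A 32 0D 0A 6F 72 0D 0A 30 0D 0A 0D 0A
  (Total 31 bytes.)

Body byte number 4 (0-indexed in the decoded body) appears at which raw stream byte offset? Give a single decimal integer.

Chunk 1: stream[0..1]='1' size=0x1=1, data at stream[3..4]='6' -> body[0..1], body so far='6'
Chunk 2: stream[6..7]='2' size=0x2=2, data at stream[9..11]='u8' -> body[1..3], body so far='6u8'
Chunk 3: stream[13..14]='1' size=0x1=1, data at stream[16..17]='0' -> body[3..4], body so far='6u80'
Chunk 4: stream[19..20]='2' size=0x2=2, data at stream[22..24]='or' -> body[4..6], body so far='6u80or'
Chunk 5: stream[26..27]='0' size=0 (terminator). Final body='6u80or' (6 bytes)
Body byte 4 at stream offset 22

Answer: 22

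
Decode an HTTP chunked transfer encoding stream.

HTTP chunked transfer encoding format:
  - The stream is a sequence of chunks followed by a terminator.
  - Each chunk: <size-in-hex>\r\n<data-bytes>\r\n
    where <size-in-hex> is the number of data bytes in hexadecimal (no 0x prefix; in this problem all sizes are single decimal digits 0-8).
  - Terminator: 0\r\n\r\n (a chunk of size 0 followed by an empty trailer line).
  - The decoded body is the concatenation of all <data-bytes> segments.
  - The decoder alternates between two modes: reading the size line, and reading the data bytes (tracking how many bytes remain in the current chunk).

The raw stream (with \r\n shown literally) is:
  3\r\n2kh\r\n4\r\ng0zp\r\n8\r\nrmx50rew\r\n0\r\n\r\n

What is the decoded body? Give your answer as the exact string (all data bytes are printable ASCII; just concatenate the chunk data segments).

Answer: 2khg0zprmx50rew

Derivation:
Chunk 1: stream[0..1]='3' size=0x3=3, data at stream[3..6]='2kh' -> body[0..3], body so far='2kh'
Chunk 2: stream[8..9]='4' size=0x4=4, data at stream[11..15]='g0zp' -> body[3..7], body so far='2khg0zp'
Chunk 3: stream[17..18]='8' size=0x8=8, data at stream[20..28]='rmx50rew' -> body[7..15], body so far='2khg0zprmx50rew'
Chunk 4: stream[30..31]='0' size=0 (terminator). Final body='2khg0zprmx50rew' (15 bytes)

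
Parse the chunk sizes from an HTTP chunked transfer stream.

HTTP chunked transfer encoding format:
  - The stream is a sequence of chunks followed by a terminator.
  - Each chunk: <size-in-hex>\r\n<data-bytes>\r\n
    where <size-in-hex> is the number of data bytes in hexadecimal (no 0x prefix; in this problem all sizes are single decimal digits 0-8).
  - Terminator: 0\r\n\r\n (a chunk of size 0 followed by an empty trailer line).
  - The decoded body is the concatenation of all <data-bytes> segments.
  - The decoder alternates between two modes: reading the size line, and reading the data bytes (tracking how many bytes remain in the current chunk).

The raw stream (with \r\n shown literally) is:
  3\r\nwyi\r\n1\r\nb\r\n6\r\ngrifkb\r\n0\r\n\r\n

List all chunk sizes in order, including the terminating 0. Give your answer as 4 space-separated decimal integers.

Answer: 3 1 6 0

Derivation:
Chunk 1: stream[0..1]='3' size=0x3=3, data at stream[3..6]='wyi' -> body[0..3], body so far='wyi'
Chunk 2: stream[8..9]='1' size=0x1=1, data at stream[11..12]='b' -> body[3..4], body so far='wyib'
Chunk 3: stream[14..15]='6' size=0x6=6, data at stream[17..23]='grifkb' -> body[4..10], body so far='wyibgrifkb'
Chunk 4: stream[25..26]='0' size=0 (terminator). Final body='wyibgrifkb' (10 bytes)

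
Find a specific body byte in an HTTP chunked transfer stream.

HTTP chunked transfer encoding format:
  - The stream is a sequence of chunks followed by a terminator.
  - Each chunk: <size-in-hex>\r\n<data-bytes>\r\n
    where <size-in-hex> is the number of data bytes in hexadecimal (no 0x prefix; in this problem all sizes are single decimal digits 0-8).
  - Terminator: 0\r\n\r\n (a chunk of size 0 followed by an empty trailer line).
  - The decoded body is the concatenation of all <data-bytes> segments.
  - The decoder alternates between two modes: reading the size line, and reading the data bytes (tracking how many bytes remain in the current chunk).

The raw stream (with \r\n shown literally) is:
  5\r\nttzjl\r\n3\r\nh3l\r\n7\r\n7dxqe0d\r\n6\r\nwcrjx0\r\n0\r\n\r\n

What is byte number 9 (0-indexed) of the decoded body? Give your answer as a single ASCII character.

Answer: d

Derivation:
Chunk 1: stream[0..1]='5' size=0x5=5, data at stream[3..8]='ttzjl' -> body[0..5], body so far='ttzjl'
Chunk 2: stream[10..11]='3' size=0x3=3, data at stream[13..16]='h3l' -> body[5..8], body so far='ttzjlh3l'
Chunk 3: stream[18..19]='7' size=0x7=7, data at stream[21..28]='7dxqe0d' -> body[8..15], body so far='ttzjlh3l7dxqe0d'
Chunk 4: stream[30..31]='6' size=0x6=6, data at stream[33..39]='wcrjx0' -> body[15..21], body so far='ttzjlh3l7dxqe0dwcrjx0'
Chunk 5: stream[41..42]='0' size=0 (terminator). Final body='ttzjlh3l7dxqe0dwcrjx0' (21 bytes)
Body byte 9 = 'd'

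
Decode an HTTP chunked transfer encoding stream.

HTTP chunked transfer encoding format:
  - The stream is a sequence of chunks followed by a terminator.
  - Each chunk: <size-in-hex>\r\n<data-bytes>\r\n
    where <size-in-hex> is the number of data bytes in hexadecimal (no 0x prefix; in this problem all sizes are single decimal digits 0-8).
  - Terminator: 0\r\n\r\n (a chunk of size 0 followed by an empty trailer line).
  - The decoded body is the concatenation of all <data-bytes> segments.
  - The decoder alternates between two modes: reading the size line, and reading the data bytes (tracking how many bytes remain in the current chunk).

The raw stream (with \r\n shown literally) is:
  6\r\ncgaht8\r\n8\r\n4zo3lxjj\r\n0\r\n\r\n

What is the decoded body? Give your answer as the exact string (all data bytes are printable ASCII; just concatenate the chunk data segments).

Answer: cgaht84zo3lxjj

Derivation:
Chunk 1: stream[0..1]='6' size=0x6=6, data at stream[3..9]='cgaht8' -> body[0..6], body so far='cgaht8'
Chunk 2: stream[11..12]='8' size=0x8=8, data at stream[14..22]='4zo3lxjj' -> body[6..14], body so far='cgaht84zo3lxjj'
Chunk 3: stream[24..25]='0' size=0 (terminator). Final body='cgaht84zo3lxjj' (14 bytes)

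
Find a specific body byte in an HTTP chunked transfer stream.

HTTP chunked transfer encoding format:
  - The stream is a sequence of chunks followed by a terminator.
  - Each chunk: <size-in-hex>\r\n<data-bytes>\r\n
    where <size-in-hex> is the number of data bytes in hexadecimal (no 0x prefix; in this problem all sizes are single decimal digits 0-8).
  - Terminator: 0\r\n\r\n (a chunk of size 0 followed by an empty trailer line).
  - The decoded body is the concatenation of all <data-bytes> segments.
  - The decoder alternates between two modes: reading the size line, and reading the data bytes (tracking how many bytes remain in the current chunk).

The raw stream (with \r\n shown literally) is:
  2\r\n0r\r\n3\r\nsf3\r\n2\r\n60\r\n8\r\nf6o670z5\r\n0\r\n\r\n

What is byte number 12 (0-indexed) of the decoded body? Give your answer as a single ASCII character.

Answer: 0

Derivation:
Chunk 1: stream[0..1]='2' size=0x2=2, data at stream[3..5]='0r' -> body[0..2], body so far='0r'
Chunk 2: stream[7..8]='3' size=0x3=3, data at stream[10..13]='sf3' -> body[2..5], body so far='0rsf3'
Chunk 3: stream[15..16]='2' size=0x2=2, data at stream[18..20]='60' -> body[5..7], body so far='0rsf360'
Chunk 4: stream[22..23]='8' size=0x8=8, data at stream[25..33]='f6o670z5' -> body[7..15], body so far='0rsf360f6o670z5'
Chunk 5: stream[35..36]='0' size=0 (terminator). Final body='0rsf360f6o670z5' (15 bytes)
Body byte 12 = '0'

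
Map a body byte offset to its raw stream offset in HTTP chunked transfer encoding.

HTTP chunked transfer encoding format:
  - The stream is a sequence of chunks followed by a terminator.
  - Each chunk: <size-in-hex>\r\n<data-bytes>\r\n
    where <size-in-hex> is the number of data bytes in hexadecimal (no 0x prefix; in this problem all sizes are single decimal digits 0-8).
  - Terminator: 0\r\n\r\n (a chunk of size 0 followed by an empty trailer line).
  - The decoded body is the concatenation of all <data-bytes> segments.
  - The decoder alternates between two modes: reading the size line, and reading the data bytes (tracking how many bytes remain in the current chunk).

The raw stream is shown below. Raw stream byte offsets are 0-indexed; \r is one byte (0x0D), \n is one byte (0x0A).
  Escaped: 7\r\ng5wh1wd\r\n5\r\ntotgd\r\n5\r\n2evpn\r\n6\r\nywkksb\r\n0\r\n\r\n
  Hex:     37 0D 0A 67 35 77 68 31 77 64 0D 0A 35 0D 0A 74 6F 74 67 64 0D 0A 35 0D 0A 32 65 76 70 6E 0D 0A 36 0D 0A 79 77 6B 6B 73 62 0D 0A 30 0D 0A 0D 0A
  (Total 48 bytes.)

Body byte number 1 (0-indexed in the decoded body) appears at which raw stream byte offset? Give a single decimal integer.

Answer: 4

Derivation:
Chunk 1: stream[0..1]='7' size=0x7=7, data at stream[3..10]='g5wh1wd' -> body[0..7], body so far='g5wh1wd'
Chunk 2: stream[12..13]='5' size=0x5=5, data at stream[15..20]='totgd' -> body[7..12], body so far='g5wh1wdtotgd'
Chunk 3: stream[22..23]='5' size=0x5=5, data at stream[25..30]='2evpn' -> body[12..17], body so far='g5wh1wdtotgd2evpn'
Chunk 4: stream[32..33]='6' size=0x6=6, data at stream[35..41]='ywkksb' -> body[17..23], body so far='g5wh1wdtotgd2evpnywkksb'
Chunk 5: stream[43..44]='0' size=0 (terminator). Final body='g5wh1wdtotgd2evpnywkksb' (23 bytes)
Body byte 1 at stream offset 4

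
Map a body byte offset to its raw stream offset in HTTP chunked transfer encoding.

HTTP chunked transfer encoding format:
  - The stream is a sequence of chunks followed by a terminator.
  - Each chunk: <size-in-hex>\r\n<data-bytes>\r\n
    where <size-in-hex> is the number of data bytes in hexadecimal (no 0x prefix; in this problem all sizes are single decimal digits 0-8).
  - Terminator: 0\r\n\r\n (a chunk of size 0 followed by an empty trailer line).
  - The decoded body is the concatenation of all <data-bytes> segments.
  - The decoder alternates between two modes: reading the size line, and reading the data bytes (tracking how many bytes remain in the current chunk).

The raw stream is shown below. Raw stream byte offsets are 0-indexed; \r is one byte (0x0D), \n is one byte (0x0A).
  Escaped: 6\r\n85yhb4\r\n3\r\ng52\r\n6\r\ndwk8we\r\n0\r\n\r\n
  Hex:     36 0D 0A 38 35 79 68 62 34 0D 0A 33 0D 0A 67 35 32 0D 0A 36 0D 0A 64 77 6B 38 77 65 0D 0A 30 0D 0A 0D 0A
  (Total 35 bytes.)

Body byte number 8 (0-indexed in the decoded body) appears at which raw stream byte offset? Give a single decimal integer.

Chunk 1: stream[0..1]='6' size=0x6=6, data at stream[3..9]='85yhb4' -> body[0..6], body so far='85yhb4'
Chunk 2: stream[11..12]='3' size=0x3=3, data at stream[14..17]='g52' -> body[6..9], body so far='85yhb4g52'
Chunk 3: stream[19..20]='6' size=0x6=6, data at stream[22..28]='dwk8we' -> body[9..15], body so far='85yhb4g52dwk8we'
Chunk 4: stream[30..31]='0' size=0 (terminator). Final body='85yhb4g52dwk8we' (15 bytes)
Body byte 8 at stream offset 16

Answer: 16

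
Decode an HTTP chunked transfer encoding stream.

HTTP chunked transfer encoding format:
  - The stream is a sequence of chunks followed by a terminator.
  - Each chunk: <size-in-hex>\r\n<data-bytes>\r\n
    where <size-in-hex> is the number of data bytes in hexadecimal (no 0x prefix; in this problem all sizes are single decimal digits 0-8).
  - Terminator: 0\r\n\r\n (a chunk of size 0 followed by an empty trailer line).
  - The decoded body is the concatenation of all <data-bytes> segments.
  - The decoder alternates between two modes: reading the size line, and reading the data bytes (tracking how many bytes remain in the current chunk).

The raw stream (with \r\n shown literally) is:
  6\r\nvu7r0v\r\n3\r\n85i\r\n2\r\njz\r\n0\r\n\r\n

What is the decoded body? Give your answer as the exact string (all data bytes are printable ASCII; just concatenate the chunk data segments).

Answer: vu7r0v85ijz

Derivation:
Chunk 1: stream[0..1]='6' size=0x6=6, data at stream[3..9]='vu7r0v' -> body[0..6], body so far='vu7r0v'
Chunk 2: stream[11..12]='3' size=0x3=3, data at stream[14..17]='85i' -> body[6..9], body so far='vu7r0v85i'
Chunk 3: stream[19..20]='2' size=0x2=2, data at stream[22..24]='jz' -> body[9..11], body so far='vu7r0v85ijz'
Chunk 4: stream[26..27]='0' size=0 (terminator). Final body='vu7r0v85ijz' (11 bytes)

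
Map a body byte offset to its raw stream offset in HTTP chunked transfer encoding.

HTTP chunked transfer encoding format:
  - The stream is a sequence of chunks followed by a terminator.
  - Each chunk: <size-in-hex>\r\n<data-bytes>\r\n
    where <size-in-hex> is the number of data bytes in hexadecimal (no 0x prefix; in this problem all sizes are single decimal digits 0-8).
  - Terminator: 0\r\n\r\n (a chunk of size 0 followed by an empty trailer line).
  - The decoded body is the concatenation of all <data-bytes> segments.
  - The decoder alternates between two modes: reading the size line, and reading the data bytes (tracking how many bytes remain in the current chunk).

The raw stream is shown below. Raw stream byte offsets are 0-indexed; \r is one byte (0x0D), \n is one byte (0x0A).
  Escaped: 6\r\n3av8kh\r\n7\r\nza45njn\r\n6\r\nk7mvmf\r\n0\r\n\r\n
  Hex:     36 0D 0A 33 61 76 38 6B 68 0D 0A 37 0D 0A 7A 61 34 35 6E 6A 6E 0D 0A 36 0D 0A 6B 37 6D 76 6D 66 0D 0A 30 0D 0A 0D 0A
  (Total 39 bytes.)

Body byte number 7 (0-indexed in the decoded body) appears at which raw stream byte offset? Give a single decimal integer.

Answer: 15

Derivation:
Chunk 1: stream[0..1]='6' size=0x6=6, data at stream[3..9]='3av8kh' -> body[0..6], body so far='3av8kh'
Chunk 2: stream[11..12]='7' size=0x7=7, data at stream[14..21]='za45njn' -> body[6..13], body so far='3av8khza45njn'
Chunk 3: stream[23..24]='6' size=0x6=6, data at stream[26..32]='k7mvmf' -> body[13..19], body so far='3av8khza45njnk7mvmf'
Chunk 4: stream[34..35]='0' size=0 (terminator). Final body='3av8khza45njnk7mvmf' (19 bytes)
Body byte 7 at stream offset 15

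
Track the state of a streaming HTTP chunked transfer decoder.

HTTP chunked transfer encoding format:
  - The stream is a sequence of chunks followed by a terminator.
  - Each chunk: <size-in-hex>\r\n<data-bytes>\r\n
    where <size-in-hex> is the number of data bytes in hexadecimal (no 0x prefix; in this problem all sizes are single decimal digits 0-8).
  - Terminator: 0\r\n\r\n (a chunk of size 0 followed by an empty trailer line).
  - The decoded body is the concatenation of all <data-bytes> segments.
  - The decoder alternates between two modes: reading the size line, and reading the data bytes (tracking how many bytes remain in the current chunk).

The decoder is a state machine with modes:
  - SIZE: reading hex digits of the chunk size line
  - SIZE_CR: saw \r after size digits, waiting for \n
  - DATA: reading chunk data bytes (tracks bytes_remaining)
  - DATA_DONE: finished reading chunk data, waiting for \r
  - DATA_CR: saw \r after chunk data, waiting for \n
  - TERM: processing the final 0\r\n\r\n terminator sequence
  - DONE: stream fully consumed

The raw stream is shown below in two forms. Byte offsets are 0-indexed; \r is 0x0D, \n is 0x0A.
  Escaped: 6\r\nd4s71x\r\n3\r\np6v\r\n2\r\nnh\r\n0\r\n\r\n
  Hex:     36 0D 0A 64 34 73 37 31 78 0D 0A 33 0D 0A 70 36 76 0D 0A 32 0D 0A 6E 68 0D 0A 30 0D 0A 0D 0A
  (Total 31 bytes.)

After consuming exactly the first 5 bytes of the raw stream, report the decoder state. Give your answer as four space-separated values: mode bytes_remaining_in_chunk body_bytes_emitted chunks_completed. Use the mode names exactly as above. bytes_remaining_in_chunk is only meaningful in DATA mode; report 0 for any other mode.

Answer: DATA 4 2 0

Derivation:
Byte 0 = '6': mode=SIZE remaining=0 emitted=0 chunks_done=0
Byte 1 = 0x0D: mode=SIZE_CR remaining=0 emitted=0 chunks_done=0
Byte 2 = 0x0A: mode=DATA remaining=6 emitted=0 chunks_done=0
Byte 3 = 'd': mode=DATA remaining=5 emitted=1 chunks_done=0
Byte 4 = '4': mode=DATA remaining=4 emitted=2 chunks_done=0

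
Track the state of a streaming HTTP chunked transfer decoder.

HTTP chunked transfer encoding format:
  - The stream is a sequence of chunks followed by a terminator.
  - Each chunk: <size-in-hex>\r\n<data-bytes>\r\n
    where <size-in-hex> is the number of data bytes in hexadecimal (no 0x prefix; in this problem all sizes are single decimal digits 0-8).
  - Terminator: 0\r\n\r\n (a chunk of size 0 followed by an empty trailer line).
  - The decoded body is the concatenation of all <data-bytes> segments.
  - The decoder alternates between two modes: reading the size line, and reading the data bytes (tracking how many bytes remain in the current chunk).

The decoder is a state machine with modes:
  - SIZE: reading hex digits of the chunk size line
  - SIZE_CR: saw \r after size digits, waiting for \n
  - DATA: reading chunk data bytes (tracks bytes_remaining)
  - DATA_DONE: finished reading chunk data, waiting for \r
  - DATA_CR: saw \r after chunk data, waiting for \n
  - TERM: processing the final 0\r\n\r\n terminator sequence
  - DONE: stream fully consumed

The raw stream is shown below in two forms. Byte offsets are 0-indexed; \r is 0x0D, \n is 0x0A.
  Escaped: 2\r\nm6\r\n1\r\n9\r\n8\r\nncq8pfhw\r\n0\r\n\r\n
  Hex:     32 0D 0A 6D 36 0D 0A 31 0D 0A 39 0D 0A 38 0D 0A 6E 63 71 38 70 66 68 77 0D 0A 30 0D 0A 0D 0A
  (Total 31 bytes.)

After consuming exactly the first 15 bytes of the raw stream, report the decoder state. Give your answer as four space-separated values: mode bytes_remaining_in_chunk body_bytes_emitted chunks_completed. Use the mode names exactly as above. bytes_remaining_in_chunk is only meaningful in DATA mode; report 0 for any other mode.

Answer: SIZE_CR 0 3 2

Derivation:
Byte 0 = '2': mode=SIZE remaining=0 emitted=0 chunks_done=0
Byte 1 = 0x0D: mode=SIZE_CR remaining=0 emitted=0 chunks_done=0
Byte 2 = 0x0A: mode=DATA remaining=2 emitted=0 chunks_done=0
Byte 3 = 'm': mode=DATA remaining=1 emitted=1 chunks_done=0
Byte 4 = '6': mode=DATA_DONE remaining=0 emitted=2 chunks_done=0
Byte 5 = 0x0D: mode=DATA_CR remaining=0 emitted=2 chunks_done=0
Byte 6 = 0x0A: mode=SIZE remaining=0 emitted=2 chunks_done=1
Byte 7 = '1': mode=SIZE remaining=0 emitted=2 chunks_done=1
Byte 8 = 0x0D: mode=SIZE_CR remaining=0 emitted=2 chunks_done=1
Byte 9 = 0x0A: mode=DATA remaining=1 emitted=2 chunks_done=1
Byte 10 = '9': mode=DATA_DONE remaining=0 emitted=3 chunks_done=1
Byte 11 = 0x0D: mode=DATA_CR remaining=0 emitted=3 chunks_done=1
Byte 12 = 0x0A: mode=SIZE remaining=0 emitted=3 chunks_done=2
Byte 13 = '8': mode=SIZE remaining=0 emitted=3 chunks_done=2
Byte 14 = 0x0D: mode=SIZE_CR remaining=0 emitted=3 chunks_done=2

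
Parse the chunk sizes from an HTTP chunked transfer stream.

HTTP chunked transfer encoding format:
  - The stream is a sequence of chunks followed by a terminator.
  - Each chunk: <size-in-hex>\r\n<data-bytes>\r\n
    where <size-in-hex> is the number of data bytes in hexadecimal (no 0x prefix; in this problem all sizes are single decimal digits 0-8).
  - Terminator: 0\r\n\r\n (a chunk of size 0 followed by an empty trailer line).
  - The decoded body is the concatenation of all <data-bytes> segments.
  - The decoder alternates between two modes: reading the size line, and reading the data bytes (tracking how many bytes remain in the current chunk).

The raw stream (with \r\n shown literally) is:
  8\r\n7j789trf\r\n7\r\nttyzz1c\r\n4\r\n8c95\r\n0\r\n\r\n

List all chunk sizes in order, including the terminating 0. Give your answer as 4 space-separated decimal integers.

Answer: 8 7 4 0

Derivation:
Chunk 1: stream[0..1]='8' size=0x8=8, data at stream[3..11]='7j789trf' -> body[0..8], body so far='7j789trf'
Chunk 2: stream[13..14]='7' size=0x7=7, data at stream[16..23]='ttyzz1c' -> body[8..15], body so far='7j789trfttyzz1c'
Chunk 3: stream[25..26]='4' size=0x4=4, data at stream[28..32]='8c95' -> body[15..19], body so far='7j789trfttyzz1c8c95'
Chunk 4: stream[34..35]='0' size=0 (terminator). Final body='7j789trfttyzz1c8c95' (19 bytes)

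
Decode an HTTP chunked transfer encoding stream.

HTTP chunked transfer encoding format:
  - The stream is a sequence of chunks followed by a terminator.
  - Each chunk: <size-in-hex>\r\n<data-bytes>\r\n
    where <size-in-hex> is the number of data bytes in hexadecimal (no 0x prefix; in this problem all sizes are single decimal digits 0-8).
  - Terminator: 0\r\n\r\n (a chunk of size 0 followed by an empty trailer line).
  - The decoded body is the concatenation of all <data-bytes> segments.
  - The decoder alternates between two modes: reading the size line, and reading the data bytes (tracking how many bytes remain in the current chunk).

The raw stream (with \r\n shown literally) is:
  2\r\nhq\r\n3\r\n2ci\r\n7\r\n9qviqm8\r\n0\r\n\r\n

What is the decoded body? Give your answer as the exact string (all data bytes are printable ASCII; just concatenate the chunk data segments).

Chunk 1: stream[0..1]='2' size=0x2=2, data at stream[3..5]='hq' -> body[0..2], body so far='hq'
Chunk 2: stream[7..8]='3' size=0x3=3, data at stream[10..13]='2ci' -> body[2..5], body so far='hq2ci'
Chunk 3: stream[15..16]='7' size=0x7=7, data at stream[18..25]='9qviqm8' -> body[5..12], body so far='hq2ci9qviqm8'
Chunk 4: stream[27..28]='0' size=0 (terminator). Final body='hq2ci9qviqm8' (12 bytes)

Answer: hq2ci9qviqm8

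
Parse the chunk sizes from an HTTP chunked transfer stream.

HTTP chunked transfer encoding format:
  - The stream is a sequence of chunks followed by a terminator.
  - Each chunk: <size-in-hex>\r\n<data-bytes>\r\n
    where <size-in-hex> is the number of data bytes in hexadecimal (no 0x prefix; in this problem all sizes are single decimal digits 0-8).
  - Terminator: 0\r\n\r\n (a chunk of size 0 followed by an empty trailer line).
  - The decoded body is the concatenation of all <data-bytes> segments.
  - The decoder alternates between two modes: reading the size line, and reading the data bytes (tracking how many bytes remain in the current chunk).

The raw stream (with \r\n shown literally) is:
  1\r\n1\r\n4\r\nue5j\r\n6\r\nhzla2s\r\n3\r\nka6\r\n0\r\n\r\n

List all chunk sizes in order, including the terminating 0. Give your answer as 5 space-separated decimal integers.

Chunk 1: stream[0..1]='1' size=0x1=1, data at stream[3..4]='1' -> body[0..1], body so far='1'
Chunk 2: stream[6..7]='4' size=0x4=4, data at stream[9..13]='ue5j' -> body[1..5], body so far='1ue5j'
Chunk 3: stream[15..16]='6' size=0x6=6, data at stream[18..24]='hzla2s' -> body[5..11], body so far='1ue5jhzla2s'
Chunk 4: stream[26..27]='3' size=0x3=3, data at stream[29..32]='ka6' -> body[11..14], body so far='1ue5jhzla2ska6'
Chunk 5: stream[34..35]='0' size=0 (terminator). Final body='1ue5jhzla2ska6' (14 bytes)

Answer: 1 4 6 3 0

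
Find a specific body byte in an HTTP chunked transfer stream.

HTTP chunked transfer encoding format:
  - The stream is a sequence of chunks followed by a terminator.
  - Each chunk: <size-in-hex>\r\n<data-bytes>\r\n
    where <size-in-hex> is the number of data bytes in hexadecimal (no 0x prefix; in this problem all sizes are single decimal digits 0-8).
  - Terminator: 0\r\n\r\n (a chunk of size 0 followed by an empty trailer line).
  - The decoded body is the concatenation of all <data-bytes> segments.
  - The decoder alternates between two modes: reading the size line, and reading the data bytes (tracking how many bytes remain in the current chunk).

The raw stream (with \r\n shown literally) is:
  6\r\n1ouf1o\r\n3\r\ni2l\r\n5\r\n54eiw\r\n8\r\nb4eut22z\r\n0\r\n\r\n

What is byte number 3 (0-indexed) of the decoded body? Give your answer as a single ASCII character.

Answer: f

Derivation:
Chunk 1: stream[0..1]='6' size=0x6=6, data at stream[3..9]='1ouf1o' -> body[0..6], body so far='1ouf1o'
Chunk 2: stream[11..12]='3' size=0x3=3, data at stream[14..17]='i2l' -> body[6..9], body so far='1ouf1oi2l'
Chunk 3: stream[19..20]='5' size=0x5=5, data at stream[22..27]='54eiw' -> body[9..14], body so far='1ouf1oi2l54eiw'
Chunk 4: stream[29..30]='8' size=0x8=8, data at stream[32..40]='b4eut22z' -> body[14..22], body so far='1ouf1oi2l54eiwb4eut22z'
Chunk 5: stream[42..43]='0' size=0 (terminator). Final body='1ouf1oi2l54eiwb4eut22z' (22 bytes)
Body byte 3 = 'f'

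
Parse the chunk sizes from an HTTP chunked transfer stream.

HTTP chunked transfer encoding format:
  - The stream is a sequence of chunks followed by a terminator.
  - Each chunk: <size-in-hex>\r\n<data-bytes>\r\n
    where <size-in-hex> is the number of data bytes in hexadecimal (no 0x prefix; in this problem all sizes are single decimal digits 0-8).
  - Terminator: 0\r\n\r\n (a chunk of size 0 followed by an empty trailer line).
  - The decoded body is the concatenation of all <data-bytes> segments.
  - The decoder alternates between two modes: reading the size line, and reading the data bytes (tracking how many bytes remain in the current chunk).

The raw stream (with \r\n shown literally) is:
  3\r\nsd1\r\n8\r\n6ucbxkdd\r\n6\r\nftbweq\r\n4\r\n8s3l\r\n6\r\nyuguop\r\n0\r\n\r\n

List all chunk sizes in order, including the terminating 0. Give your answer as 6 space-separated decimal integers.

Answer: 3 8 6 4 6 0

Derivation:
Chunk 1: stream[0..1]='3' size=0x3=3, data at stream[3..6]='sd1' -> body[0..3], body so far='sd1'
Chunk 2: stream[8..9]='8' size=0x8=8, data at stream[11..19]='6ucbxkdd' -> body[3..11], body so far='sd16ucbxkdd'
Chunk 3: stream[21..22]='6' size=0x6=6, data at stream[24..30]='ftbweq' -> body[11..17], body so far='sd16ucbxkddftbweq'
Chunk 4: stream[32..33]='4' size=0x4=4, data at stream[35..39]='8s3l' -> body[17..21], body so far='sd16ucbxkddftbweq8s3l'
Chunk 5: stream[41..42]='6' size=0x6=6, data at stream[44..50]='yuguop' -> body[21..27], body so far='sd16ucbxkddftbweq8s3lyuguop'
Chunk 6: stream[52..53]='0' size=0 (terminator). Final body='sd16ucbxkddftbweq8s3lyuguop' (27 bytes)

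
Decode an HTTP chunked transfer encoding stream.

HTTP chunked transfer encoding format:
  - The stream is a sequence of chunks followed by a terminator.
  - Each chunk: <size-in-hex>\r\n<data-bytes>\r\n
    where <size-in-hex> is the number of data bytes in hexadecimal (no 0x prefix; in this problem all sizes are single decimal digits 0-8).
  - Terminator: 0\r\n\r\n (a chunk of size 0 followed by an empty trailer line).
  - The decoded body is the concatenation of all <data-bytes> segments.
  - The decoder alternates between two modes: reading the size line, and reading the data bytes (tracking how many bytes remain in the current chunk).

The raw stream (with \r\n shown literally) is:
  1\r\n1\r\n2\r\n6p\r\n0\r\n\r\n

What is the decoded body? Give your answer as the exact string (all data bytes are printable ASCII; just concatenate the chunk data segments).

Chunk 1: stream[0..1]='1' size=0x1=1, data at stream[3..4]='1' -> body[0..1], body so far='1'
Chunk 2: stream[6..7]='2' size=0x2=2, data at stream[9..11]='6p' -> body[1..3], body so far='16p'
Chunk 3: stream[13..14]='0' size=0 (terminator). Final body='16p' (3 bytes)

Answer: 16p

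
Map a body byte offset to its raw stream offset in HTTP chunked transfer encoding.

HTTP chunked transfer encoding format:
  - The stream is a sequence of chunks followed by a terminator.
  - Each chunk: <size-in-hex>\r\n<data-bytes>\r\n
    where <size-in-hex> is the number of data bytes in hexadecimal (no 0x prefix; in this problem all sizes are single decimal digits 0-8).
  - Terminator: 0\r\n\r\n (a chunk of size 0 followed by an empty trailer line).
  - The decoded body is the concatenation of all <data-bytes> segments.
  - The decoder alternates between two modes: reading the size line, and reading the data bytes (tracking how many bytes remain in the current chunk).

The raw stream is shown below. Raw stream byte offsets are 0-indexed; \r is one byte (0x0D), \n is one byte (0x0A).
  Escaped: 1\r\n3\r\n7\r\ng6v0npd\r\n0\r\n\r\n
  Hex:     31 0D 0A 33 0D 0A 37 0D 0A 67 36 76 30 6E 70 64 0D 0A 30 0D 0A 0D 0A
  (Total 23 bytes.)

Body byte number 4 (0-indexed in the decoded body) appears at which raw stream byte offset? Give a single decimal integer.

Chunk 1: stream[0..1]='1' size=0x1=1, data at stream[3..4]='3' -> body[0..1], body so far='3'
Chunk 2: stream[6..7]='7' size=0x7=7, data at stream[9..16]='g6v0npd' -> body[1..8], body so far='3g6v0npd'
Chunk 3: stream[18..19]='0' size=0 (terminator). Final body='3g6v0npd' (8 bytes)
Body byte 4 at stream offset 12

Answer: 12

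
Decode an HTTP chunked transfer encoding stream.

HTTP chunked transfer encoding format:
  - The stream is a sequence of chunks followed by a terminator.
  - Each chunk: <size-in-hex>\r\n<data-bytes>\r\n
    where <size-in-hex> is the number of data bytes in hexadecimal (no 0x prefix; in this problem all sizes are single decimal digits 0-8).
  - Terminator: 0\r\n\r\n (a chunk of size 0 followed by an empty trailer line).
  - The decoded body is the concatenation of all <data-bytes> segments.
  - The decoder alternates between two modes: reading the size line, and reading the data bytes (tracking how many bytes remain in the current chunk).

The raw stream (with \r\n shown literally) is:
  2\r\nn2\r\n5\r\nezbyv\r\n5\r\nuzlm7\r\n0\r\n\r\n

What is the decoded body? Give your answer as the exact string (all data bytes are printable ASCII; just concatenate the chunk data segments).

Chunk 1: stream[0..1]='2' size=0x2=2, data at stream[3..5]='n2' -> body[0..2], body so far='n2'
Chunk 2: stream[7..8]='5' size=0x5=5, data at stream[10..15]='ezbyv' -> body[2..7], body so far='n2ezbyv'
Chunk 3: stream[17..18]='5' size=0x5=5, data at stream[20..25]='uzlm7' -> body[7..12], body so far='n2ezbyvuzlm7'
Chunk 4: stream[27..28]='0' size=0 (terminator). Final body='n2ezbyvuzlm7' (12 bytes)

Answer: n2ezbyvuzlm7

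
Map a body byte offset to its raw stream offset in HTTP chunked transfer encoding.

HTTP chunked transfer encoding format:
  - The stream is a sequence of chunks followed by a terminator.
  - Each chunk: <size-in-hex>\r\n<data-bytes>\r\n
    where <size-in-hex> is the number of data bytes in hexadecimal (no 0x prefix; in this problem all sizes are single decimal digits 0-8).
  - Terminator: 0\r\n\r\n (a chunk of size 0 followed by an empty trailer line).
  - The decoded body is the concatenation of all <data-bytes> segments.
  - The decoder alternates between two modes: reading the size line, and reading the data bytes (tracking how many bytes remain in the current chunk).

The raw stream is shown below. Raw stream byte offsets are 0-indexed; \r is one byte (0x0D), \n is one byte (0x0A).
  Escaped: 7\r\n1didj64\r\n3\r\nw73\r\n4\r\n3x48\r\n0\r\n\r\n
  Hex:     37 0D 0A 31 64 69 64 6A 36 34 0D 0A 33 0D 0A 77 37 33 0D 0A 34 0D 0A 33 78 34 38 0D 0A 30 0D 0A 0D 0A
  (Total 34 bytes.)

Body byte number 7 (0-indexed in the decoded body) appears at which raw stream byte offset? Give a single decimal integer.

Answer: 15

Derivation:
Chunk 1: stream[0..1]='7' size=0x7=7, data at stream[3..10]='1didj64' -> body[0..7], body so far='1didj64'
Chunk 2: stream[12..13]='3' size=0x3=3, data at stream[15..18]='w73' -> body[7..10], body so far='1didj64w73'
Chunk 3: stream[20..21]='4' size=0x4=4, data at stream[23..27]='3x48' -> body[10..14], body so far='1didj64w733x48'
Chunk 4: stream[29..30]='0' size=0 (terminator). Final body='1didj64w733x48' (14 bytes)
Body byte 7 at stream offset 15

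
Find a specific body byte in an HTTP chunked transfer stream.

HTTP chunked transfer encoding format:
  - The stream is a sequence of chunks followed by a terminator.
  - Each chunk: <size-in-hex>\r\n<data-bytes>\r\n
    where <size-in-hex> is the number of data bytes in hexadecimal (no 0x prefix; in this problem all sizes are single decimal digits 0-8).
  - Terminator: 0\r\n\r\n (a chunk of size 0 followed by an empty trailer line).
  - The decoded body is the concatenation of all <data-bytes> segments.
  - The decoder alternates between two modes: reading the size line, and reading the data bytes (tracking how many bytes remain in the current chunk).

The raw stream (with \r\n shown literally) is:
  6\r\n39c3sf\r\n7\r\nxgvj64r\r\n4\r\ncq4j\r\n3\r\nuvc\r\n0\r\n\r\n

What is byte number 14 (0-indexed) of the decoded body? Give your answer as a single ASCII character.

Chunk 1: stream[0..1]='6' size=0x6=6, data at stream[3..9]='39c3sf' -> body[0..6], body so far='39c3sf'
Chunk 2: stream[11..12]='7' size=0x7=7, data at stream[14..21]='xgvj64r' -> body[6..13], body so far='39c3sfxgvj64r'
Chunk 3: stream[23..24]='4' size=0x4=4, data at stream[26..30]='cq4j' -> body[13..17], body so far='39c3sfxgvj64rcq4j'
Chunk 4: stream[32..33]='3' size=0x3=3, data at stream[35..38]='uvc' -> body[17..20], body so far='39c3sfxgvj64rcq4juvc'
Chunk 5: stream[40..41]='0' size=0 (terminator). Final body='39c3sfxgvj64rcq4juvc' (20 bytes)
Body byte 14 = 'q'

Answer: q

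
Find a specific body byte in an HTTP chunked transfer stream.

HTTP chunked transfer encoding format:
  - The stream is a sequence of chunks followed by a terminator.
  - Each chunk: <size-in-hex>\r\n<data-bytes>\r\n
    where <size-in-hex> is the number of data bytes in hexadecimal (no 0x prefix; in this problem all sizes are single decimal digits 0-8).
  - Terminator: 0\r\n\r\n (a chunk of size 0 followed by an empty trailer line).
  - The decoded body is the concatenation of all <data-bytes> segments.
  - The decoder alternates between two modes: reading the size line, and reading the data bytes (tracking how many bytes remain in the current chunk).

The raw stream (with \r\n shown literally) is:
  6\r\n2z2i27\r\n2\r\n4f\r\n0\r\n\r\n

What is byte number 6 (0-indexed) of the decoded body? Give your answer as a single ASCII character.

Chunk 1: stream[0..1]='6' size=0x6=6, data at stream[3..9]='2z2i27' -> body[0..6], body so far='2z2i27'
Chunk 2: stream[11..12]='2' size=0x2=2, data at stream[14..16]='4f' -> body[6..8], body so far='2z2i274f'
Chunk 3: stream[18..19]='0' size=0 (terminator). Final body='2z2i274f' (8 bytes)
Body byte 6 = '4'

Answer: 4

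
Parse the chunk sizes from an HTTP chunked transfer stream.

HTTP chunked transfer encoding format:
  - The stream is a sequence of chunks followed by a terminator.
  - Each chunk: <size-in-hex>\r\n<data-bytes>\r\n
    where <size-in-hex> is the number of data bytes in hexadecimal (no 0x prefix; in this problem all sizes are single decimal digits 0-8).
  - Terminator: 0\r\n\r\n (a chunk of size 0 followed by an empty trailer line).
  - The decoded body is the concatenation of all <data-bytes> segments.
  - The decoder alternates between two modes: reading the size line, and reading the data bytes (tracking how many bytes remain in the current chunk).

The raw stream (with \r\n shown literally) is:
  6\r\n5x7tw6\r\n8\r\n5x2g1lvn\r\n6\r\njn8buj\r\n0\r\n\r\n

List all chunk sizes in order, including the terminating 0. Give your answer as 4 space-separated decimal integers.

Chunk 1: stream[0..1]='6' size=0x6=6, data at stream[3..9]='5x7tw6' -> body[0..6], body so far='5x7tw6'
Chunk 2: stream[11..12]='8' size=0x8=8, data at stream[14..22]='5x2g1lvn' -> body[6..14], body so far='5x7tw65x2g1lvn'
Chunk 3: stream[24..25]='6' size=0x6=6, data at stream[27..33]='jn8buj' -> body[14..20], body so far='5x7tw65x2g1lvnjn8buj'
Chunk 4: stream[35..36]='0' size=0 (terminator). Final body='5x7tw65x2g1lvnjn8buj' (20 bytes)

Answer: 6 8 6 0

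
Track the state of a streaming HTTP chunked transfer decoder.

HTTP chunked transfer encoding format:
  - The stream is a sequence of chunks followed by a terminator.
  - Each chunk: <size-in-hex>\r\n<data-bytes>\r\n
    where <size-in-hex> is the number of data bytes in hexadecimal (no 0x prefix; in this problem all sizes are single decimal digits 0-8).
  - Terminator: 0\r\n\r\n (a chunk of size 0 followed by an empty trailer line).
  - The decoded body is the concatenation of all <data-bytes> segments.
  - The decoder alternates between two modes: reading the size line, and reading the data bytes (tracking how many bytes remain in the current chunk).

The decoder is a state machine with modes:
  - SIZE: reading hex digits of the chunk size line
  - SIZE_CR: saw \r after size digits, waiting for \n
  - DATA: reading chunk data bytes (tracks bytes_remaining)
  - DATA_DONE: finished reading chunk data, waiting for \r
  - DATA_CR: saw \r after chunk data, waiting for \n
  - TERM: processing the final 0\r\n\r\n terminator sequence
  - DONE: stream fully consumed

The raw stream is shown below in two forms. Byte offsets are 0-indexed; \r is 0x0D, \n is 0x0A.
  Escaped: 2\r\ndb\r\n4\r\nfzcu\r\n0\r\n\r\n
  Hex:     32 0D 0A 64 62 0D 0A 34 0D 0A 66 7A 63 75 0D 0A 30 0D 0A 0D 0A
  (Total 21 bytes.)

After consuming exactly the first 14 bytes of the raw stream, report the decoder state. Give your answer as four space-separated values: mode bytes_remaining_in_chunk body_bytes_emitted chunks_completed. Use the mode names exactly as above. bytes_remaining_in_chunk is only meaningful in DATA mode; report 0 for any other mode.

Answer: DATA_DONE 0 6 1

Derivation:
Byte 0 = '2': mode=SIZE remaining=0 emitted=0 chunks_done=0
Byte 1 = 0x0D: mode=SIZE_CR remaining=0 emitted=0 chunks_done=0
Byte 2 = 0x0A: mode=DATA remaining=2 emitted=0 chunks_done=0
Byte 3 = 'd': mode=DATA remaining=1 emitted=1 chunks_done=0
Byte 4 = 'b': mode=DATA_DONE remaining=0 emitted=2 chunks_done=0
Byte 5 = 0x0D: mode=DATA_CR remaining=0 emitted=2 chunks_done=0
Byte 6 = 0x0A: mode=SIZE remaining=0 emitted=2 chunks_done=1
Byte 7 = '4': mode=SIZE remaining=0 emitted=2 chunks_done=1
Byte 8 = 0x0D: mode=SIZE_CR remaining=0 emitted=2 chunks_done=1
Byte 9 = 0x0A: mode=DATA remaining=4 emitted=2 chunks_done=1
Byte 10 = 'f': mode=DATA remaining=3 emitted=3 chunks_done=1
Byte 11 = 'z': mode=DATA remaining=2 emitted=4 chunks_done=1
Byte 12 = 'c': mode=DATA remaining=1 emitted=5 chunks_done=1
Byte 13 = 'u': mode=DATA_DONE remaining=0 emitted=6 chunks_done=1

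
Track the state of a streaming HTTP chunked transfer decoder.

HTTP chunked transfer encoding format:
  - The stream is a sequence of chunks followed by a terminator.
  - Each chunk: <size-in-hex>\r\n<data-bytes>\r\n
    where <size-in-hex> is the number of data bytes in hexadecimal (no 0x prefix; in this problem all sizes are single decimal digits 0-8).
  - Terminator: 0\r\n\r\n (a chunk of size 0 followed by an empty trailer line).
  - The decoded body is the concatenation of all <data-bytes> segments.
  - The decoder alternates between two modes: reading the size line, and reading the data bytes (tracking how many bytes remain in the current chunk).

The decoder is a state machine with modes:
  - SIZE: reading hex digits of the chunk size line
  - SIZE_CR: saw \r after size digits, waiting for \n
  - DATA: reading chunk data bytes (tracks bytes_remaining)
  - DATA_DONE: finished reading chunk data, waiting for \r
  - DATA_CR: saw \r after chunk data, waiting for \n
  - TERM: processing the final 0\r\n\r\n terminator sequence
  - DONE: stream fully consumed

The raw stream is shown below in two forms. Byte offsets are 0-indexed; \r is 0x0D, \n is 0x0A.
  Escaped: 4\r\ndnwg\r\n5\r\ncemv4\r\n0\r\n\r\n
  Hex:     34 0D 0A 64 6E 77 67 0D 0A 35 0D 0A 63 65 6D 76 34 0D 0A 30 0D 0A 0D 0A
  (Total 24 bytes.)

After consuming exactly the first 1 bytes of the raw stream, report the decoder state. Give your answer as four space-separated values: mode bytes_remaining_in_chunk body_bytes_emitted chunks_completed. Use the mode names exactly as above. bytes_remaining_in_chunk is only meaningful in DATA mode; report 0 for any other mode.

Answer: SIZE 0 0 0

Derivation:
Byte 0 = '4': mode=SIZE remaining=0 emitted=0 chunks_done=0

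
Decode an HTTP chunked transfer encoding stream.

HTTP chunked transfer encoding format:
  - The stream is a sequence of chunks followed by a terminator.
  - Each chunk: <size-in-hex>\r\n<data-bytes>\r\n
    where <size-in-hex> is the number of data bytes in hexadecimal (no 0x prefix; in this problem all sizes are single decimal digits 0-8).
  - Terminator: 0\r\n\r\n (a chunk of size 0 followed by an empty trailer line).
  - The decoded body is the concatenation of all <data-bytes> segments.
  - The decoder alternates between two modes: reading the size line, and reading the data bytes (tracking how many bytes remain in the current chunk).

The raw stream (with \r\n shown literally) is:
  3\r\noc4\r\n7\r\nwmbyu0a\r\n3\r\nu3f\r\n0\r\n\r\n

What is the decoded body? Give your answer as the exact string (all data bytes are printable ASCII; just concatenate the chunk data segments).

Chunk 1: stream[0..1]='3' size=0x3=3, data at stream[3..6]='oc4' -> body[0..3], body so far='oc4'
Chunk 2: stream[8..9]='7' size=0x7=7, data at stream[11..18]='wmbyu0a' -> body[3..10], body so far='oc4wmbyu0a'
Chunk 3: stream[20..21]='3' size=0x3=3, data at stream[23..26]='u3f' -> body[10..13], body so far='oc4wmbyu0au3f'
Chunk 4: stream[28..29]='0' size=0 (terminator). Final body='oc4wmbyu0au3f' (13 bytes)

Answer: oc4wmbyu0au3f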